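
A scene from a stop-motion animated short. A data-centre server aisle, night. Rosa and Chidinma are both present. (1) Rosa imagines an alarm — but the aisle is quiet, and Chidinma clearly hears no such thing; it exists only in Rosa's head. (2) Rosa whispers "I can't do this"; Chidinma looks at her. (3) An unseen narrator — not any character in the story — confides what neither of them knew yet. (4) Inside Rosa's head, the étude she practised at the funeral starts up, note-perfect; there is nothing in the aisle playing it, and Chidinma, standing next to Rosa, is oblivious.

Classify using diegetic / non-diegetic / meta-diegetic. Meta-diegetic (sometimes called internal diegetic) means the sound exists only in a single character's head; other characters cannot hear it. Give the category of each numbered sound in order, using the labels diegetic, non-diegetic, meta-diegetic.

meta-diegetic, diegetic, non-diegetic, meta-diegetic

(1) is meta-diegetic: subjective to Rosa: the aisle is silent and Chidinma hears nothing.
(2) on-screen dialogue — Rosa speaks and Chidinma is there to hear → diegetic.
Sound (3): commentary laid over the scene from outside the fiction, so non-diegetic.
Sound (4): remembered music, private to Rosa — Chidinma is oblivious because it isn't in the room, so meta-diegetic.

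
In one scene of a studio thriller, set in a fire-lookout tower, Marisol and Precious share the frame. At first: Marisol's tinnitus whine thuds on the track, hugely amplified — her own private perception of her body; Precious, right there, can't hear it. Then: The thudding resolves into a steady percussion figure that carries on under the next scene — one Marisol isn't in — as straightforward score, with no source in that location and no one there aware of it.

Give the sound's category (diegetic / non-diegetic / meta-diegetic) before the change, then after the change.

Before the change: it's Marisol's subjective body sound, inaudible to Precious → meta-diegetic.
After the change: detached from Marisol and playing as sourceless score over a scene she isn't in — for the audience only → non-diegetic.

meta-diegetic, non-diegetic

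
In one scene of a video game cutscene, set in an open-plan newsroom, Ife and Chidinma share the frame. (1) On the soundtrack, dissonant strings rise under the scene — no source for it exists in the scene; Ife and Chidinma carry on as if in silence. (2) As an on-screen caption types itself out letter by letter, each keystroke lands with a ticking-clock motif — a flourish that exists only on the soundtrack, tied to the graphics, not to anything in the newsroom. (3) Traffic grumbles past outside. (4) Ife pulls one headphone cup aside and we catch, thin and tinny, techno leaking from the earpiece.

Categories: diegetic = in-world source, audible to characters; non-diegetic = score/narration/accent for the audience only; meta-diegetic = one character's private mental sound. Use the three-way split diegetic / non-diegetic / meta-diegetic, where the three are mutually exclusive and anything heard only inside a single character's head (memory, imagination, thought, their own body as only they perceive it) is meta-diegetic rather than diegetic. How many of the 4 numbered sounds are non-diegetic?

(1) is non-diegetic: score with no on-screen or off-screen source; it exists for the audience alone.
(2) is non-diegetic: it accompanies on-screen graphics, not anything inside the story world.
(3) is diegetic: ambient/room sound belonging to the story's physical space.
(4) is diegetic: the headphones are an on-screen source.
Non-diegetic: (1), (2) — that's 2.

2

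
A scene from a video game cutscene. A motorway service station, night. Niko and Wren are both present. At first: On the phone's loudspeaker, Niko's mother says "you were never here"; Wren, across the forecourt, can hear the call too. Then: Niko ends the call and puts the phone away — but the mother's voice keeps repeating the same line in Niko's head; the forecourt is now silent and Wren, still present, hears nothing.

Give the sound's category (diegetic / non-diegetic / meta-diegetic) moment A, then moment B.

diegetic, meta-diegetic

Moment A: the loudspeaker is an in-world source; both Niko and Wren hear the call → diegetic.
Moment B: with the phone off, the voice continues only as Niko's private mental replay — Wren can't hear it → meta-diegetic.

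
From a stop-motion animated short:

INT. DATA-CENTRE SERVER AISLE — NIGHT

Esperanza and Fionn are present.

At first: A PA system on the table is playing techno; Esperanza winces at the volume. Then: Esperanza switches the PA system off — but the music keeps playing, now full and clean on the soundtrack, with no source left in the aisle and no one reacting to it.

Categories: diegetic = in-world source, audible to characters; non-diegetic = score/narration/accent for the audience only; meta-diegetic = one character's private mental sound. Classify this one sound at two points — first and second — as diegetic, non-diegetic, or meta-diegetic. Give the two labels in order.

First: a PA system is a real in-scene source and Esperanza reacts to it → diegetic.
Second: there is no longer any in-world source and no one can hear it — it has become underscore → non-diegetic.

diegetic, non-diegetic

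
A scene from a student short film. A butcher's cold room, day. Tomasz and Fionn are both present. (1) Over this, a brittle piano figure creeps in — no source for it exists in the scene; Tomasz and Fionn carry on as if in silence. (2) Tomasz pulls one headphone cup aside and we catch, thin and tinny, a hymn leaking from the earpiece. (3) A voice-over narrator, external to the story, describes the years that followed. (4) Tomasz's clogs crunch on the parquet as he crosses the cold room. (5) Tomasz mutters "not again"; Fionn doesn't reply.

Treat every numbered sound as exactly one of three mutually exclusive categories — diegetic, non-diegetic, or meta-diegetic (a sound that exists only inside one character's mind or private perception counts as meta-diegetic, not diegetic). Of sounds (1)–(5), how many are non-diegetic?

2

(1) is non-diegetic: nothing in the cold room produces it and the characters don't hear it — pure soundtrack.
(2) the earpiece is a real device on Tomasz's head — source music → diegetic.
(3) is non-diegetic: external voice-over — not a character, not heard by anyone in the scene.
Sound (4): Tomasz's footsteps are produced in the story world, so diegetic.
(5) is diegetic: on-screen dialogue — Tomasz speaks and Fionn is there to hear.
So 2 of the 5 are non-diegetic: (1), (3).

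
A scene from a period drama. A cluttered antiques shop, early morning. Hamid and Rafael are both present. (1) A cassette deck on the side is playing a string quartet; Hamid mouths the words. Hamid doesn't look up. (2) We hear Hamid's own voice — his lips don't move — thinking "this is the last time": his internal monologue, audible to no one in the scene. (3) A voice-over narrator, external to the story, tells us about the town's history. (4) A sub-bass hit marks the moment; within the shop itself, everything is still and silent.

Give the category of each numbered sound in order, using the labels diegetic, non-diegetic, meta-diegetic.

diegetic, meta-diegetic, non-diegetic, non-diegetic

(1) is diegetic: the music comes from an on-screen device that Hamid responds to.
(2) is meta-diegetic: it's Hamid's unspoken thought, heard only by the audience via his subjectivity.
(3) is non-diegetic: external voice-over — not a character, not heard by anyone in the scene.
(4) it's a sound-design accent with no in-world source; no one in the scene can hear it → non-diegetic.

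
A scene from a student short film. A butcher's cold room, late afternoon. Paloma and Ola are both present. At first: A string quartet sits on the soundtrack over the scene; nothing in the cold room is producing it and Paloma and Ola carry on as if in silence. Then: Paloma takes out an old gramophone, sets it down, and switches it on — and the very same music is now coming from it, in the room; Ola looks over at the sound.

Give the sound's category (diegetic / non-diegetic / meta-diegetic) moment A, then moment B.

Moment A: no in-world source exists and no character can hear it — underscore → non-diegetic.
Moment B: an old gramophone is now a real source in the story world and the characters hear it → diegetic.

non-diegetic, diegetic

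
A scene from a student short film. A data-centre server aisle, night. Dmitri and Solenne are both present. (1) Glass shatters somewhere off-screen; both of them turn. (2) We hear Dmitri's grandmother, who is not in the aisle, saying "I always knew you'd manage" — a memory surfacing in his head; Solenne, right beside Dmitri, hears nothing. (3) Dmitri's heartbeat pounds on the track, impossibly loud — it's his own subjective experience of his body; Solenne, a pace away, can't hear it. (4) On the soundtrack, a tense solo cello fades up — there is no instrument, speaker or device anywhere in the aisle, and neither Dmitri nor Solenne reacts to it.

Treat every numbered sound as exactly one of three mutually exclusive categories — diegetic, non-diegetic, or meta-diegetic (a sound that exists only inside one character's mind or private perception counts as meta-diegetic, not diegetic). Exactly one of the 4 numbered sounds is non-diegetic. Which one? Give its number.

4

(1) is diegetic: glass is a real object/event in the scene's world.
(2) the voice is a memory playing only inside Dmitri's mind; Solenne can't hear it → meta-diegetic.
Sound (3): a subjective body sound — Dmitri's private perception, inaudible to Solenne, so meta-diegetic.
Sound (4): score with no on-screen or off-screen source; it exists for the audience alone, so non-diegetic.
Only (4) is non-diegetic.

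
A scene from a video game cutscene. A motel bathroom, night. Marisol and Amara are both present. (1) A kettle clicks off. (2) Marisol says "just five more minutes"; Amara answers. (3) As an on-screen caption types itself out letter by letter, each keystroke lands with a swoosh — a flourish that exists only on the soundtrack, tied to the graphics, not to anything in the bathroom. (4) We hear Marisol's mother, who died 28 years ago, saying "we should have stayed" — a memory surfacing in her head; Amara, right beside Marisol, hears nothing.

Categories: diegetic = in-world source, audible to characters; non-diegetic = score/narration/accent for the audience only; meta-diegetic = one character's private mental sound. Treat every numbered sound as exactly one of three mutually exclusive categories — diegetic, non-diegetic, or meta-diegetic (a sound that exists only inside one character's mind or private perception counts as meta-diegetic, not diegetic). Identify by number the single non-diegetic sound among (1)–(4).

(1) a kettle is a real object/event in the scene's world → diegetic.
(2) on-screen dialogue — Marisol speaks and Amara is there to hear → diegetic.
(3) the caption isn't part of the story world, so neither is the sound tied to it → non-diegetic.
Sound (4): it's Marisol's recollection rendered as sound; the other character can't hear it, so meta-diegetic.
Only (3) is non-diegetic.

3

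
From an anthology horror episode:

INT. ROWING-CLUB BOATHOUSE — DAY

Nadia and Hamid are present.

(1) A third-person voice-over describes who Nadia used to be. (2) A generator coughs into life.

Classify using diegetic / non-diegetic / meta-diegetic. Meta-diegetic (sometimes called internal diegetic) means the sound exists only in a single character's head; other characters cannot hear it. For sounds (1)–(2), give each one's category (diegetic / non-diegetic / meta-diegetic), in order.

non-diegetic, diegetic

(1) the narrator exists outside the story world, addressing only the audience → non-diegetic.
Sound (2): the sound comes from a generator physically present in the location, so diegetic.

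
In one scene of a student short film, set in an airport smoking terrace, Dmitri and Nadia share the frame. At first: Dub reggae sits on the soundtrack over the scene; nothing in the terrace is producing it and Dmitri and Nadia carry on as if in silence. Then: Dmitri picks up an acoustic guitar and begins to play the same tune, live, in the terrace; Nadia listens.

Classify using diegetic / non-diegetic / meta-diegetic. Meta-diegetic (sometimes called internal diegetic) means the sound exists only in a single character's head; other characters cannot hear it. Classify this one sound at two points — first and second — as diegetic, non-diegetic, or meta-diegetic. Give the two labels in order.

non-diegetic, diegetic

First: no in-world source exists and no character can hear it — underscore → non-diegetic.
Second: an acoustic guitar is now a real source in the story world and the characters hear it → diegetic.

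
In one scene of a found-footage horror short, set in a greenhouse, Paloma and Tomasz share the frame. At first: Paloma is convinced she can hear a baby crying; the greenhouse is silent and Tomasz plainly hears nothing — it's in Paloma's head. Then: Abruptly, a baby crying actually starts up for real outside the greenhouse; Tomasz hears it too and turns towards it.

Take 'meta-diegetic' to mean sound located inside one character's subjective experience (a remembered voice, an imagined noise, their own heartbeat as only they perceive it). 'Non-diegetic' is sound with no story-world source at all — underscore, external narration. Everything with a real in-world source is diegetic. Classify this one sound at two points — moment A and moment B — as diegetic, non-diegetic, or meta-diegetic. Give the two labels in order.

meta-diegetic, diegetic

Moment A: only Paloma 'hears' it — imagined, in her mind → meta-diegetic.
Moment B: now there's a real external source and Tomasz hears it too — in the story world → diegetic.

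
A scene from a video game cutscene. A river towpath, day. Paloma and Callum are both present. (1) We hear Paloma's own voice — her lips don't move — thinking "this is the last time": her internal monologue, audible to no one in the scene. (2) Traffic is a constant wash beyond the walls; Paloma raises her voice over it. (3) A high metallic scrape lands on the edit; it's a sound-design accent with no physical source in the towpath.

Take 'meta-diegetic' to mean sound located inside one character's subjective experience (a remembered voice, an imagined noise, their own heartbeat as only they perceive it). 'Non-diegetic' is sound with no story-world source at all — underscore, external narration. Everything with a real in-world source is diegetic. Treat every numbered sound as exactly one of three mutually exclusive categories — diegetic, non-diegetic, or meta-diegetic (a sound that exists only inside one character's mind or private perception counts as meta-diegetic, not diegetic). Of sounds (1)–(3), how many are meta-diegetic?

1

(1) is meta-diegetic: Paloma's thought-voice: a private mental sound no other character can hear.
(2) ambient/room sound belonging to the story's physical space → diegetic.
(3) is non-diegetic: an editorial stinger — it belongs to the cut, not the story world.
Meta-diegetic: (1) — that's 1.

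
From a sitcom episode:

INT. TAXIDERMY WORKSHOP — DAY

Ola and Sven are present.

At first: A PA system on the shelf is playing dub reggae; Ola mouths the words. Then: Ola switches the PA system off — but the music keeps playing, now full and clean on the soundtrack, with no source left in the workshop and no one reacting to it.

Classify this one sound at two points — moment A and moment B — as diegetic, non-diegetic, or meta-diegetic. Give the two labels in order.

Moment A: a PA system is a real in-scene source and Ola reacts to it → diegetic.
Moment B: there is no longer any in-world source and no one can hear it — it has become underscore → non-diegetic.

diegetic, non-diegetic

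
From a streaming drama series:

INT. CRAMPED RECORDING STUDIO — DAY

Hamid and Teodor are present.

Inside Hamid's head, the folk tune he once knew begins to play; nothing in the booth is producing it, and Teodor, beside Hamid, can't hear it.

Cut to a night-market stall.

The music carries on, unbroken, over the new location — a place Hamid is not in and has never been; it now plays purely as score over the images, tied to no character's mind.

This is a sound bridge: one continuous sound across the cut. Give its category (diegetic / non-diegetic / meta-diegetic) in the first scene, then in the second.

meta-diegetic, non-diegetic

Scene one: the music exists only inside Hamid's mind; Teodor can't hear it → meta-diegetic.
Scene two: it's detached from Hamid entirely and plays over unrelated images with no in-world source — conventional underscore → non-diegetic.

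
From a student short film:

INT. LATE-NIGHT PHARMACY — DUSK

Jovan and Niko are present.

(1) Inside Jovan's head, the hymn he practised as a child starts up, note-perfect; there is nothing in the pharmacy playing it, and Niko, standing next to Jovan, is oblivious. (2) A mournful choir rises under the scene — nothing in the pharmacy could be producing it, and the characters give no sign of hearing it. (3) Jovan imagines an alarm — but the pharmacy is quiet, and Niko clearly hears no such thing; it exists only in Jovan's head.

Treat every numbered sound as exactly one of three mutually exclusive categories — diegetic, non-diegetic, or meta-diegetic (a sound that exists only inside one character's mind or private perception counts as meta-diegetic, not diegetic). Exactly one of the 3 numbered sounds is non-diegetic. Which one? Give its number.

(1) is meta-diegetic: it lives in Jovan's subjectivity, not in the pharmacy.
Sound (2): nothing in the pharmacy produces it and the characters don't hear it — pure soundtrack, so non-diegetic.
(3) the sound is imagined by Jovan; nothing in the story world is producing it and Niko can't hear it → meta-diegetic.
Only (2) is non-diegetic.

2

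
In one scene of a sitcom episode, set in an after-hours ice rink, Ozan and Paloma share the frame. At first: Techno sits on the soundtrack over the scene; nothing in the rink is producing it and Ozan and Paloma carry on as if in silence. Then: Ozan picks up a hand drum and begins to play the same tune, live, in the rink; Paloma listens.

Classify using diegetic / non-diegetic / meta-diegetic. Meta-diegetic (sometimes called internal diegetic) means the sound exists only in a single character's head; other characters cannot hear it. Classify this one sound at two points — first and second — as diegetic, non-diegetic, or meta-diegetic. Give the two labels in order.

First: no in-world source exists and no character can hear it — underscore → non-diegetic.
Second: a hand drum is now a real source in the story world and the characters hear it → diegetic.

non-diegetic, diegetic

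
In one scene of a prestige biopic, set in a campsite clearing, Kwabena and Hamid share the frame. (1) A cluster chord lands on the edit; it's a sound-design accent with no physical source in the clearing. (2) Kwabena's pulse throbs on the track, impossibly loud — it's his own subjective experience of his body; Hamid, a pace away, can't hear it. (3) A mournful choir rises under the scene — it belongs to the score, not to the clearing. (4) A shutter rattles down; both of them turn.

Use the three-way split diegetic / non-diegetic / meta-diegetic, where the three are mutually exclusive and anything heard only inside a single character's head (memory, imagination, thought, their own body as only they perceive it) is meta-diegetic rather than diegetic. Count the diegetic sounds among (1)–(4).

1

Sound (1): it's a sound-design accent with no in-world source; no one in the scene can hear it, so non-diegetic.
(2) point-of-audition from inside Kwabena's body; not a sound in the room → meta-diegetic.
Sound (3): it has no source in the story world and no character can hear it — it's underscore, so non-diegetic.
Sound (4): a shutter is a real object/event in the scene's world, so diegetic.
So 1 of the 4 is diegetic: (4).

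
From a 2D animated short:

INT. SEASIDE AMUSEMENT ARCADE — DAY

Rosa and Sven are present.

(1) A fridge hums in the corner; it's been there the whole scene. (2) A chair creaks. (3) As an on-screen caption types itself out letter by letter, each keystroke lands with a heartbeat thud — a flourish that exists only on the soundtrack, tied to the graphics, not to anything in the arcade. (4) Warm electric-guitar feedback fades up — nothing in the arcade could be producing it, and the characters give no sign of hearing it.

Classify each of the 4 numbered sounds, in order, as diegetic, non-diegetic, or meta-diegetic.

(1) is diegetic: a fridge is part of the location's real environment.
Sound (2): the sound comes from a chair physically present in the location, so diegetic.
(3) it accompanies on-screen graphics, not anything inside the story world → non-diegetic.
Sound (4): score with no on-screen or off-screen source; it exists for the audience alone, so non-diegetic.

diegetic, diegetic, non-diegetic, non-diegetic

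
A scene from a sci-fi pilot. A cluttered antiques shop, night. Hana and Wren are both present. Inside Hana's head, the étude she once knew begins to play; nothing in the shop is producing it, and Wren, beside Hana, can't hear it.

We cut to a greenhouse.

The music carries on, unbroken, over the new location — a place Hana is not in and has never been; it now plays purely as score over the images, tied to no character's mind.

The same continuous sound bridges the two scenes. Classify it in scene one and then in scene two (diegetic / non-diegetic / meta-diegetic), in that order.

Scene one: the music exists only inside Hana's mind; Wren can't hear it → meta-diegetic.
Scene two: it's detached from Hana entirely and plays over unrelated images with no in-world source — conventional underscore → non-diegetic.

meta-diegetic, non-diegetic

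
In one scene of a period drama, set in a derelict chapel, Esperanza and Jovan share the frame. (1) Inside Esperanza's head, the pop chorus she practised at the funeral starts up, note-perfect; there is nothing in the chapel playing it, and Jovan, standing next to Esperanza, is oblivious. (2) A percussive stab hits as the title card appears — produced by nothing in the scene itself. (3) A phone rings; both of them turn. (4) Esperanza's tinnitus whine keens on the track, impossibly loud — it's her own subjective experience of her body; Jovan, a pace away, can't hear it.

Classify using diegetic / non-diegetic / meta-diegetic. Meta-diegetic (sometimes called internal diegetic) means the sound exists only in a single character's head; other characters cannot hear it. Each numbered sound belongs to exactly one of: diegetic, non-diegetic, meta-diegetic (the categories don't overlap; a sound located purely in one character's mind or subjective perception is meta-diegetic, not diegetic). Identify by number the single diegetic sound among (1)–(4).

(1) it lives in Esperanza's subjectivity, not in the chapel → meta-diegetic.
Sound (2): nothing in the scene produces it; it's an accent added for the audience, so non-diegetic.
Sound (3): the sound comes from a phone physically present in the location, so diegetic.
(4) point-of-audition from inside Esperanza's body; not a sound in the room → meta-diegetic.
Only (3) is diegetic.

3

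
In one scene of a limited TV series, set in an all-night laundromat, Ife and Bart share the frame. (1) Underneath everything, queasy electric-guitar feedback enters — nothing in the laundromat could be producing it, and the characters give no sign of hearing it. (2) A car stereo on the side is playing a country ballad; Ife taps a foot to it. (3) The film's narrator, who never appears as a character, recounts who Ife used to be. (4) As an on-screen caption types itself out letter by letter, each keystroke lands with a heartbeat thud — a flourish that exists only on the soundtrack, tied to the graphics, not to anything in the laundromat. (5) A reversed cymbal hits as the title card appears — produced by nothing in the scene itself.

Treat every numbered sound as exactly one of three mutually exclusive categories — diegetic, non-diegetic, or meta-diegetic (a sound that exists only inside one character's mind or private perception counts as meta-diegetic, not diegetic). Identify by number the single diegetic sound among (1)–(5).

(1) is non-diegetic: nothing in the laundromat produces it and the characters don't hear it — pure soundtrack.
(2) the music comes from an on-screen device that Ife responds to → diegetic.
(3) is non-diegetic: commentary laid over the scene from outside the fiction.
(4) is non-diegetic: sound married to a title/caption — outside the diegesis by definition.
Sound (5): an editorial stinger — it belongs to the cut, not the story world, so non-diegetic.
Only (2) is diegetic.

2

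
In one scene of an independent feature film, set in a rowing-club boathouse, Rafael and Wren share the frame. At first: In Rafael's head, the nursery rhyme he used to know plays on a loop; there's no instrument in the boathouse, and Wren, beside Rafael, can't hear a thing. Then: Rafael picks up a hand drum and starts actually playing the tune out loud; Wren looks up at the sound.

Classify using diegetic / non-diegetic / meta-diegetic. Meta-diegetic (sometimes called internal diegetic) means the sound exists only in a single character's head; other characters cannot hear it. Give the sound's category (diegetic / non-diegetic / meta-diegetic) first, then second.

First: the tune exists only as Rafael's private memory; Wren can't hear it → meta-diegetic.
Second: Rafael is now producing it live on a hand drum, in the room, and Wren hears it → diegetic.

meta-diegetic, diegetic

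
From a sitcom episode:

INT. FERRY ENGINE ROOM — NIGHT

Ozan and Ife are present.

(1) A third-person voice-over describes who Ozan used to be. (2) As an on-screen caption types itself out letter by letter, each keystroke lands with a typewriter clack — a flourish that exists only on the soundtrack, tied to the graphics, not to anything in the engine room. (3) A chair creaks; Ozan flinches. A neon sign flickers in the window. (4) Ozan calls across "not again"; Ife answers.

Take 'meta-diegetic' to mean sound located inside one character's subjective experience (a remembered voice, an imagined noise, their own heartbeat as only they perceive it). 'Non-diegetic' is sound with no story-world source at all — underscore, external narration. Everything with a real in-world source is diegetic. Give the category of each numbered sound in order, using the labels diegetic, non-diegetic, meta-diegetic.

non-diegetic, non-diegetic, diegetic, diegetic

(1) is non-diegetic: external voice-over — not a character, not heard by anyone in the scene.
(2) is non-diegetic: the caption isn't part of the story world, so neither is the sound tied to it.
(3) is diegetic: a chair is a real object/event in the scene's world.
(4) is diegetic: spoken by a character present in the story world.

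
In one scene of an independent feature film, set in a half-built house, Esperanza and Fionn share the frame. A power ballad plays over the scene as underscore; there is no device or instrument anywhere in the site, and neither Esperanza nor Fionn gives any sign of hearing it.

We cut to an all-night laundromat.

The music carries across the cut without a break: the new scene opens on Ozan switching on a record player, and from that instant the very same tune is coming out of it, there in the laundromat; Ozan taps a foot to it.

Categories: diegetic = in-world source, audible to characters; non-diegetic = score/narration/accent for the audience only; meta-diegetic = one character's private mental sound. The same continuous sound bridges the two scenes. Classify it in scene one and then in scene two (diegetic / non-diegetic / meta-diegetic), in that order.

Scene one: there's no in-world source anywhere and no character hears it — underscore for the audience only → non-diegetic.
Scene two: once Ozan turns on a record player, the music has a real source in the story world and Ozan reacts to it → diegetic.

non-diegetic, diegetic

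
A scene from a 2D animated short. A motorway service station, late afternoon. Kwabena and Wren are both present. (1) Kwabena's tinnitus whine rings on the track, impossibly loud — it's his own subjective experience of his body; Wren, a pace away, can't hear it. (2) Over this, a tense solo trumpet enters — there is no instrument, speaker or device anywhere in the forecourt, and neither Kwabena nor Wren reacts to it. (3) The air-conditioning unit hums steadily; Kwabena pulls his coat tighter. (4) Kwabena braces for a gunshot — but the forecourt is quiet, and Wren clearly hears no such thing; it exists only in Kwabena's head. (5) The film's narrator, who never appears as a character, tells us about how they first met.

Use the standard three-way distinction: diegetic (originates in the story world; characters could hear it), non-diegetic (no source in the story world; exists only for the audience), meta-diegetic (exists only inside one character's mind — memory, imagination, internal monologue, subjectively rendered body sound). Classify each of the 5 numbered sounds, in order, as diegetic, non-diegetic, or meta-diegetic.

meta-diegetic, non-diegetic, diegetic, meta-diegetic, non-diegetic

(1) is meta-diegetic: it's Kwabena's internal bodily sensation rendered as sound; only Kwabena 'hears' it.
Sound (2): it has no source in the story world and no character can hear it — it's underscore, so non-diegetic.
(3) the air-conditioning unit is part of the location's real environment → diegetic.
(4) the sound is imagined by Kwabena; nothing in the story world is producing it and Wren can't hear it → meta-diegetic.
(5) external voice-over — not a character, not heard by anyone in the scene → non-diegetic.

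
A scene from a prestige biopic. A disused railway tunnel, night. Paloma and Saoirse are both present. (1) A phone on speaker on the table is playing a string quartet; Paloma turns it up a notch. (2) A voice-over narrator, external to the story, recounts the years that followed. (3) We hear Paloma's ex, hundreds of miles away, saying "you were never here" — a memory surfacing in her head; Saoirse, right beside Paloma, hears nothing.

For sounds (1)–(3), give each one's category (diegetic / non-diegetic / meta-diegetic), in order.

(1) is diegetic: source music from a phone on speaker, which exists in the story world.
Sound (2): commentary laid over the scene from outside the fiction, so non-diegetic.
(3) is meta-diegetic: the voice is a memory playing only inside Paloma's mind; Saoirse can't hear it.

diegetic, non-diegetic, meta-diegetic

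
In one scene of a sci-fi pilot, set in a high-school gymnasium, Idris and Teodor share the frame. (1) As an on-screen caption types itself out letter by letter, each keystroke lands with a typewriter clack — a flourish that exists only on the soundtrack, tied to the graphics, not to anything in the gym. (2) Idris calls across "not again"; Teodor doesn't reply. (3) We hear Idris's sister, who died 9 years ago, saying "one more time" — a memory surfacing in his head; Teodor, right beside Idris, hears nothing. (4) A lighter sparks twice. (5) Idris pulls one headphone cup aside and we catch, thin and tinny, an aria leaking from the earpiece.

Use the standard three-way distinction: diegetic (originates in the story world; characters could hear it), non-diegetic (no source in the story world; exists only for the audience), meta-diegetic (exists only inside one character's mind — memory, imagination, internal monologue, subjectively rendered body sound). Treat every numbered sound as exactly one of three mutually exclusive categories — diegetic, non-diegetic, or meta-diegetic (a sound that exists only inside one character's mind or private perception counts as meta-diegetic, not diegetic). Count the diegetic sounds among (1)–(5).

3

(1) is non-diegetic: it accompanies on-screen graphics, not anything inside the story world.
Sound (2): Idris is a character speaking aloud in the scene, so diegetic.
(3) the voice is a memory playing only inside Idris's mind; Teodor can't hear it → meta-diegetic.
(4) a lighter is a real object/event in the scene's world → diegetic.
(5) is diegetic: the headphones are an on-screen source.
Diegetic: (2), (4), (5) — that's 3.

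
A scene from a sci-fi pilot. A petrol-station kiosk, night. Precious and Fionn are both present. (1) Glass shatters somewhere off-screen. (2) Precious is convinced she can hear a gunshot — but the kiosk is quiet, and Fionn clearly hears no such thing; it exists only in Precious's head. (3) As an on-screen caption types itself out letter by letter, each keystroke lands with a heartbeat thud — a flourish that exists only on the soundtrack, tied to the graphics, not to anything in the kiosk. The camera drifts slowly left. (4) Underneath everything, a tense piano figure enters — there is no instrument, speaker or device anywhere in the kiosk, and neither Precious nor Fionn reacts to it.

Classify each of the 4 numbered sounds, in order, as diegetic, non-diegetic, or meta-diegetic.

(1) is diegetic: the sound comes from glass physically present in the location.
(2) is meta-diegetic: subjective to Precious: the kiosk is silent and Fionn hears nothing.
(3) is non-diegetic: sound married to a title/caption — outside the diegesis by definition.
(4) nothing in the kiosk produces it and the characters don't hear it — pure soundtrack → non-diegetic.

diegetic, meta-diegetic, non-diegetic, non-diegetic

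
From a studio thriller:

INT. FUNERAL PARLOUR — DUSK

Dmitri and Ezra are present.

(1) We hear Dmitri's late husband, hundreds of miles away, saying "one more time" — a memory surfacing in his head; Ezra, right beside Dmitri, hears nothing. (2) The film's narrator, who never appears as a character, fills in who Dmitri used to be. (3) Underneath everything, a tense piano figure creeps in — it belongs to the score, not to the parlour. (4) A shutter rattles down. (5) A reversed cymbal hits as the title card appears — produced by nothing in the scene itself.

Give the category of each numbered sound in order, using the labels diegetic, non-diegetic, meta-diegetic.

meta-diegetic, non-diegetic, non-diegetic, diegetic, non-diegetic

(1) is meta-diegetic: a remembered line, private to Dmitri — not present in the room, not audible to Ezra.
(2) commentary laid over the scene from outside the fiction → non-diegetic.
(3) is non-diegetic: score with no on-screen or off-screen source; it exists for the audience alone.
(4) is diegetic: a shutter is a real object/event in the scene's world.
Sound (5): nothing in the scene produces it; it's an accent added for the audience, so non-diegetic.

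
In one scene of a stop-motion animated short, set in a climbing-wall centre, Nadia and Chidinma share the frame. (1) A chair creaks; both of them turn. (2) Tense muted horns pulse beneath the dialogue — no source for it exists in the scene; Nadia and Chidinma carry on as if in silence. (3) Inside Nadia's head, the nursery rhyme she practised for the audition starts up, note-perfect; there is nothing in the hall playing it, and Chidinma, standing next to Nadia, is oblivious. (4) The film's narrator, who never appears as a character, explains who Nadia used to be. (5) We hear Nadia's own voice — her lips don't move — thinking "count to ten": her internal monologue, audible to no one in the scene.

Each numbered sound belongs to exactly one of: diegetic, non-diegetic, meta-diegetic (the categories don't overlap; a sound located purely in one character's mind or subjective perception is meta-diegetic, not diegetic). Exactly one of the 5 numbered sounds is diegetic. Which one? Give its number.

(1) an in-world source (a chair); characters could hear it → diegetic.
(2) is non-diegetic: score with no on-screen or off-screen source; it exists for the audience alone.
(3) the music is a memory playing inside Nadia's mind alone; no real-world source, Chidinma can't hear it → meta-diegetic.
(4) external voice-over — not a character, not heard by anyone in the scene → non-diegetic.
Sound (5): Nadia's thought-voice: a private mental sound no other character can hear, so meta-diegetic.
Only (1) is diegetic.

1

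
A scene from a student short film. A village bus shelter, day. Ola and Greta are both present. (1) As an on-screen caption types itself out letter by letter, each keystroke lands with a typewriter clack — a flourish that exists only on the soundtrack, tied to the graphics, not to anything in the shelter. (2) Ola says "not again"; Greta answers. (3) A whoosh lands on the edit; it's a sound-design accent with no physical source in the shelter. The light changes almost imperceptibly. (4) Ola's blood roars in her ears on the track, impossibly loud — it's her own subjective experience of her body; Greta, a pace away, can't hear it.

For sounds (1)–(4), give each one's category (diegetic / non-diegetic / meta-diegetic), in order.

non-diegetic, diegetic, non-diegetic, meta-diegetic

(1) is non-diegetic: it accompanies on-screen graphics, not anything inside the story world.
(2) is diegetic: spoken by a character present in the story world.
(3) is non-diegetic: nothing in the scene produces it; it's an accent added for the audience.
(4) is meta-diegetic: point-of-audition from inside Ola's body; not a sound in the room.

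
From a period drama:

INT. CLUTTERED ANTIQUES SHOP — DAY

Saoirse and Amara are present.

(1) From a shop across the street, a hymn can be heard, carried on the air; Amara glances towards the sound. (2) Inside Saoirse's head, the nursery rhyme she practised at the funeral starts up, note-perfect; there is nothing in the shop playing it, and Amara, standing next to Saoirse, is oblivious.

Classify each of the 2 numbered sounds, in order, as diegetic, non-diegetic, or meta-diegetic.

diegetic, meta-diegetic

Sound (1): it's coming from a shop across the street — a location within the story world — and Amara reacts, so diegetic.
(2) is meta-diegetic: it lives in Saoirse's subjectivity, not in the shop.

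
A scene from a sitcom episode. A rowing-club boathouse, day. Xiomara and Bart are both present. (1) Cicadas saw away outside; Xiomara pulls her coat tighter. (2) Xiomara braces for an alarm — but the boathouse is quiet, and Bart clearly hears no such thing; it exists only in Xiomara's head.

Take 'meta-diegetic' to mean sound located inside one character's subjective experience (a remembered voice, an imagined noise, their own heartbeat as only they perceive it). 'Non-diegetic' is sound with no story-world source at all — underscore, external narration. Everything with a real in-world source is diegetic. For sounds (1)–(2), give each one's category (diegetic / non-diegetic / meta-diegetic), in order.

diegetic, meta-diegetic

Sound (1): cicadas is part of the location's real environment, so diegetic.
Sound (2): the sound is imagined by Xiomara; nothing in the story world is producing it and Bart can't hear it, so meta-diegetic.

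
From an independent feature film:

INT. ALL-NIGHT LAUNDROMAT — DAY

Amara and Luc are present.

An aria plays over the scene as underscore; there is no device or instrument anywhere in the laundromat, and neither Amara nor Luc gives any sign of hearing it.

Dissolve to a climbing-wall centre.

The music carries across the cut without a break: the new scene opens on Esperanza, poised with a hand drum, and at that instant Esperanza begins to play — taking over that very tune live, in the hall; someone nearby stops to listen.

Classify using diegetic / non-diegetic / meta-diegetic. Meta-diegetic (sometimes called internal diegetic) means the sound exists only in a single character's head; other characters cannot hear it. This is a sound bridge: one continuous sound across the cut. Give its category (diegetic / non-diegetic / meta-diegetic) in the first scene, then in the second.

Scene one: there's no in-world source anywhere and no character hears it — underscore for the audience only → non-diegetic.
Scene two: from the moment Esperanza starts playing, the tune is being performed on a hand drum inside the story world and another character hears it → diegetic.

non-diegetic, diegetic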